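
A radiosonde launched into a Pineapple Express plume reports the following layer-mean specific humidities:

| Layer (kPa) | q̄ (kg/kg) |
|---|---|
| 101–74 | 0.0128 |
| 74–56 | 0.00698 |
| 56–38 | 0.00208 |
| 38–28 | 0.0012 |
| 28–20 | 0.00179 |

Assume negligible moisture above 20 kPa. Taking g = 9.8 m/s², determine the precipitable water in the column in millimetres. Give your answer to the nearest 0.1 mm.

PW ≈ 54.6 mm

Precipitable water is the column-integrated vapour mass per unit area: PW = (1/g) Σ q̄ Δp, with q in kg/kg and Δp in Pa (1 kg/m² of water = 1 mm).
Layer 101–74 kPa: Δp = 270 hPa = 27000 Pa, q̄ = 0.0128 kg/kg → 0.0128 × 27000 / 9.8 = 35.27 mm
Layer 74–56 kPa: Δp = 180 hPa = 18000 Pa, q̄ = 0.00698 kg/kg → 0.00698 × 18000 / 9.8 = 12.82 mm
Layer 56–38 kPa: Δp = 180 hPa = 18000 Pa, q̄ = 0.00208 kg/kg → 0.00208 × 18000 / 9.8 = 3.82 mm
Layer 38–28 kPa: Δp = 100 hPa = 10000 Pa, q̄ = 0.0012 kg/kg → 0.0012 × 10000 / 9.8 = 1.22 mm
Layer 28–20 kPa: Δp = 80 hPa = 8000 Pa, q̄ = 0.00179 kg/kg → 0.00179 × 8000 / 9.8 = 1.46 mm
PW = 35.27 + 12.82 + 3.82 + 1.22 + 1.46 = 54.59 ≈ 54.6 mm.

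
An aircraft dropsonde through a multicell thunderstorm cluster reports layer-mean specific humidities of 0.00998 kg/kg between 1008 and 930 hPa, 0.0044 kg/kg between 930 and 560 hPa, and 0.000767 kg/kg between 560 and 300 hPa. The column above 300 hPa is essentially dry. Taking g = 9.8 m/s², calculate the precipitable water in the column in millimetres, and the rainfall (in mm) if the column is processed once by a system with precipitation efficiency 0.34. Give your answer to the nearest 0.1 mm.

Precipitable water is the column-integrated vapour mass per unit area: PW = (1/g) Σ q̄ Δp, with q in kg/kg and Δp in Pa (1 kg/m² of water = 1 mm).
Layer 1008–930 hPa: Δp = 78 hPa = 7800 Pa, q̄ = 0.00998 kg/kg → 0.00998 × 7800 / 9.8 = 7.94 mm
Layer 930–560 hPa: Δp = 370 hPa = 37000 Pa, q̄ = 0.0044 kg/kg → 0.0044 × 37000 / 9.8 = 16.61 mm
Layer 560–300 hPa: Δp = 260 hPa = 26000 Pa, q̄ = 0.000767 kg/kg → 0.000767 × 26000 / 9.8 = 2.03 mm
PW = 7.94 + 16.61 + 2.03 = 26.58 ≈ 26.6 mm.
Rainfall = ε × PW = 0.34 × 26.6 = 9.0 mm.

PW ≈ 26.6 mm; rainfall ≈ 9.0 mm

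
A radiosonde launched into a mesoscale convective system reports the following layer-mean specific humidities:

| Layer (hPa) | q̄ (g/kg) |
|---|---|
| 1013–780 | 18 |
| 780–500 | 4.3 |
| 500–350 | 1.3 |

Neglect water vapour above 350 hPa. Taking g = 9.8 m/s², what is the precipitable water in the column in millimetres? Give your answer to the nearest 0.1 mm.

Precipitable water is the column-integrated vapour mass per unit area: PW = (1/g) Σ q̄ Δp, with q in kg/kg and Δp in Pa (1 kg/m² of water = 1 mm).
Layer 1013–780 hPa: Δp = 233 hPa = 23300 Pa, q̄ = 0.018 kg/kg → 0.018 × 23300 / 9.8 = 42.80 mm
Layer 780–500 hPa: Δp = 280 hPa = 28000 Pa, q̄ = 0.0043 kg/kg → 0.0043 × 28000 / 9.8 = 12.29 mm
Layer 500–350 hPa: Δp = 150 hPa = 15000 Pa, q̄ = 0.0013 kg/kg → 0.0013 × 15000 / 9.8 = 1.99 mm
PW = 42.80 + 12.29 + 1.99 = 57.08 ≈ 57.1 mm.

PW ≈ 57.1 mm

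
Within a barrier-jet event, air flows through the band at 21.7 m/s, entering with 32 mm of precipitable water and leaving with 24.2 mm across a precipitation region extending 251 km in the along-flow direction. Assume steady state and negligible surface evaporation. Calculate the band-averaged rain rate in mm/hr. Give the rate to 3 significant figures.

Column moisture flux per unit crosswind length is F = V × PW.
Inflow: F_in = 21.7 × 32 = 694.4 mm·m/s
Outflow: F_out = 21.7 × 24.2 = 525.14 mm·m/s
Steady-state rate R = (F_in − F_out)/L = (694.4 − 525.14) / 251000 m = 6.743e-04 mm/s.
R = 6.743e-04 × 3600 = 2.43 mm/hr.

R ≈ 2.43 mm/hr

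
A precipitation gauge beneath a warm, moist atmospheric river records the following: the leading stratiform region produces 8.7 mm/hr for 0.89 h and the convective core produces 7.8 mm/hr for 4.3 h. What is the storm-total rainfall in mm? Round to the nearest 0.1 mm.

Total = Σ Rᵢ Δtᵢ = 8.7 × 0.89 + 7.8 × 4.3
      = 7.743 + 33.54 = 41.3 mm.

total ≈ 41.3 mm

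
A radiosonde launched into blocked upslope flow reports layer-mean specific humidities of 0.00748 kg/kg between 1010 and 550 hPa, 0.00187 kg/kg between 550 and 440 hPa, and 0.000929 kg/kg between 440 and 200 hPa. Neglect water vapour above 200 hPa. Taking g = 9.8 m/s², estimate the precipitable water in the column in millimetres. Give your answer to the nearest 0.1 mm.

PW ≈ 39.5 mm

Precipitable water is the column-integrated vapour mass per unit area: PW = (1/g) Σ q̄ Δp, with q in kg/kg and Δp in Pa (1 kg/m² of water = 1 mm).
Layer 1010–550 hPa: Δp = 460 hPa = 46000 Pa, q̄ = 0.00748 kg/kg → 0.00748 × 46000 / 9.8 = 35.11 mm
Layer 550–440 hPa: Δp = 110 hPa = 11000 Pa, q̄ = 0.00187 kg/kg → 0.00187 × 11000 / 9.8 = 2.10 mm
Layer 440–200 hPa: Δp = 240 hPa = 24000 Pa, q̄ = 0.000929 kg/kg → 0.000929 × 24000 / 9.8 = 2.28 mm
PW = 35.11 + 2.10 + 2.28 = 39.49 ≈ 39.5 mm.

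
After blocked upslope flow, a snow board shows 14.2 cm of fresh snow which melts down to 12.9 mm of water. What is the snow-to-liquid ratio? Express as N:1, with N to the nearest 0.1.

Ratio = snow depth / SWE = 142 mm / 12.9 mm = 11.0, i.e. 11.0:1.

ratio ≈ 11.0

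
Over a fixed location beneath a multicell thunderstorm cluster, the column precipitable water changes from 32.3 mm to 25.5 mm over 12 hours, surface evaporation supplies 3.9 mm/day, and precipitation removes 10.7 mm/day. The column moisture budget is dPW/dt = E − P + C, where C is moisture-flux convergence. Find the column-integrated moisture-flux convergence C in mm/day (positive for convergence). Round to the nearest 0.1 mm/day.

dPW/dt = (25.5 − 32.3) mm / (12/24 day) = -13.600 mm/day.
C = dPW/dt − E + P = (-13.600) − 3.9 + 10.7 = -6.8 mm/day.

C ≈ -6.8 mm/day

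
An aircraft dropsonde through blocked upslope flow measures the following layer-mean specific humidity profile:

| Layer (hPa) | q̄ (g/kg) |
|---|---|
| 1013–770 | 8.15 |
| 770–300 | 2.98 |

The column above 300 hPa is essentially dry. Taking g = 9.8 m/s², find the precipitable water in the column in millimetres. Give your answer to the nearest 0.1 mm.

Precipitable water is the column-integrated vapour mass per unit area: PW = (1/g) Σ q̄ Δp, with q in kg/kg and Δp in Pa (1 kg/m² of water = 1 mm).
Layer 1013–770 hPa: Δp = 243 hPa = 24300 Pa, q̄ = 0.00815 kg/kg → 0.00815 × 24300 / 9.8 = 20.21 mm
Layer 770–300 hPa: Δp = 470 hPa = 47000 Pa, q̄ = 0.00298 kg/kg → 0.00298 × 47000 / 9.8 = 14.29 mm
PW = 20.21 + 14.29 = 34.50 ≈ 34.5 mm.

PW ≈ 34.5 mm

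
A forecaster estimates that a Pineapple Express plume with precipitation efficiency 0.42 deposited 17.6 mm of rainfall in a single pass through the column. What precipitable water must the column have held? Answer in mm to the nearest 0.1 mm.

PW = rainfall / ε = 17.6 / 0.42 = 41.9 mm.

PW ≈ 41.9 mm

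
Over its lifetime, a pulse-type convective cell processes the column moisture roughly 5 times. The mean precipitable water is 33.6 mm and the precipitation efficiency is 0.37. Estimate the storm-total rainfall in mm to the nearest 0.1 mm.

rainfall ≈ 62.2 mm

Each cycle deposits ε × PW = 0.37 × 33.6 = 12.432 mm.
Over 5 cycles: 5 × 12.432 = 62.2 mm.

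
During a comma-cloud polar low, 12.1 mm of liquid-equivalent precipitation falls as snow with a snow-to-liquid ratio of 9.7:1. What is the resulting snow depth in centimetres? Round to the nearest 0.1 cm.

snow depth ≈ 11.7 cm

Snow depth = liquid × ratio = 12.1 mm × 9.7 = 117.37 mm = 11.7 cm.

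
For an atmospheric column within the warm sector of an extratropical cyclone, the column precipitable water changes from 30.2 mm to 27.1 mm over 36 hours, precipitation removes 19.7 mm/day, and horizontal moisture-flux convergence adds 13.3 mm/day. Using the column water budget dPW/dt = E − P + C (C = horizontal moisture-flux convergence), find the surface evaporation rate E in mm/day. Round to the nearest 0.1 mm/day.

dPW/dt = (27.1 − 30.2) mm / (36/24 day) = -2.067 mm/day.
E = dPW/dt + P − C = (-2.067) + 19.7 − (13.3) = 4.3 mm/day.

E ≈ 4.3 mm/day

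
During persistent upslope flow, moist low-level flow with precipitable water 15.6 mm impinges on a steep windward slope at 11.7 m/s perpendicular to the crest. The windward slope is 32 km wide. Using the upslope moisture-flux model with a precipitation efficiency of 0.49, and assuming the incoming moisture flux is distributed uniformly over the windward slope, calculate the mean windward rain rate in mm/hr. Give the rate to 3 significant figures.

R ≈ 10.1 mm/hr

Incoming column moisture flux per unit ridge length: F = V × PW = 11.7 × 15.6 = 182.52 mm·m/s.
Spread over the 32 km slope with efficiency ε = 0.49: R = ε·F/W = 0.49 × 182.52 / 32000 m = 2.795e-03 mm/s.
R = 2.795e-03 × 3600 = 10.1 mm/hr.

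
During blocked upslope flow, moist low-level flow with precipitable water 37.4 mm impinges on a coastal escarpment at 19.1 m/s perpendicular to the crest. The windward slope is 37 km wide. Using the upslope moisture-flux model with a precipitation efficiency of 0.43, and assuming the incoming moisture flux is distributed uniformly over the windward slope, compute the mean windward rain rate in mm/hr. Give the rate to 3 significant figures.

R ≈ 29.9 mm/hr

Incoming column moisture flux per unit ridge length: F = V × PW = 19.1 × 37.4 = 714.34 mm·m/s.
Spread over the 37 km slope with efficiency ε = 0.43: R = ε·F/W = 0.43 × 714.34 / 37000 m = 8.302e-03 mm/s.
R = 8.302e-03 × 3600 = 29.9 mm/hr.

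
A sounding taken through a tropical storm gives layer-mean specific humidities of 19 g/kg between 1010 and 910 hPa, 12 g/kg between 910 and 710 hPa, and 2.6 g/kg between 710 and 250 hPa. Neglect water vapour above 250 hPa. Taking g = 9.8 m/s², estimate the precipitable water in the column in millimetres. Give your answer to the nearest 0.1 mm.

PW ≈ 56.1 mm

Precipitable water is the column-integrated vapour mass per unit area: PW = (1/g) Σ q̄ Δp, with q in kg/kg and Δp in Pa (1 kg/m² of water = 1 mm).
Layer 1010–910 hPa: Δp = 100 hPa = 10000 Pa, q̄ = 0.019 kg/kg → 0.019 × 10000 / 9.8 = 19.39 mm
Layer 910–710 hPa: Δp = 200 hPa = 20000 Pa, q̄ = 0.012 kg/kg → 0.012 × 20000 / 9.8 = 24.49 mm
Layer 710–250 hPa: Δp = 460 hPa = 46000 Pa, q̄ = 0.0026 kg/kg → 0.0026 × 46000 / 9.8 = 12.20 mm
PW = 19.39 + 24.49 + 12.20 = 56.08 ≈ 56.1 mm.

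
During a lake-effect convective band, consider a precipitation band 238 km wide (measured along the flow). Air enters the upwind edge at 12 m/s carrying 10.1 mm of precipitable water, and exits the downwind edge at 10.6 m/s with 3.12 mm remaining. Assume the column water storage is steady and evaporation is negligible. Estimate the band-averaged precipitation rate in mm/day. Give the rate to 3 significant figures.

R ≈ 32.0 mm/day

Column moisture flux per unit crosswind length is F = V × PW.
Inflow: F_in = 12 × 10.1 = 121.2 mm·m/s
Outflow: F_out = 10.6 × 3.12 = 33.072 mm·m/s
Steady-state rate R = (F_in − F_out)/L = (121.2 − 33.072) / 238000 m = 3.703e-04 mm/s.
R = 3.703e-04 × 3600 × 24 = 32.0 mm/day.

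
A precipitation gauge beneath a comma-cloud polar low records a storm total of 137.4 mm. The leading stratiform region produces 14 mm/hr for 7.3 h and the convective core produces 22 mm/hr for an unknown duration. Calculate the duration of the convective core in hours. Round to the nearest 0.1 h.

Known phases: 14 × 7.3 = 102.2 mm.
Remaining depth = 137.4 − 102.2 = 35.2 mm.
Duration = 35.2 / 22 = 1.6 h.

duration ≈ 1.6 h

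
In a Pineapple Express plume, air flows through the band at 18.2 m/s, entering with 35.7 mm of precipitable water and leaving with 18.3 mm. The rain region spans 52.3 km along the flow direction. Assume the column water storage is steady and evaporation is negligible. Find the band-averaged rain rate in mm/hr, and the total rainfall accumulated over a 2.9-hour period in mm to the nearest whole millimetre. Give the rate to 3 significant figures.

R ≈ 21.8 mm/hr; total ≈ 63 mm

Column moisture flux per unit crosswind length is F = V × PW.
Inflow: F_in = 18.2 × 35.7 = 649.74 mm·m/s
Outflow: F_out = 18.2 × 18.3 = 333.06 mm·m/s
Steady-state rate R = (F_in − F_out)/L = (649.74 − 333.06) / 52300 m = 6.055e-03 mm/s.
R = 6.055e-03 × 3600 = 21.8 mm/hr.
Over 2.9 h: total = 21.8 × 2.9 = 63.22 ≈ 63 mm.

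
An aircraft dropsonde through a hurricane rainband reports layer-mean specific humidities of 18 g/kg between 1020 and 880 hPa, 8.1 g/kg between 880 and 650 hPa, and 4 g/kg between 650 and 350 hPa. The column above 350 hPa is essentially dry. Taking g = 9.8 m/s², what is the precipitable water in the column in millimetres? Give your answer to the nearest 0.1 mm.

Precipitable water is the column-integrated vapour mass per unit area: PW = (1/g) Σ q̄ Δp, with q in kg/kg and Δp in Pa (1 kg/m² of water = 1 mm).
Layer 1020–880 hPa: Δp = 140 hPa = 14000 Pa, q̄ = 0.018 kg/kg → 0.018 × 14000 / 9.8 = 25.71 mm
Layer 880–650 hPa: Δp = 230 hPa = 23000 Pa, q̄ = 0.0081 kg/kg → 0.0081 × 23000 / 9.8 = 19.01 mm
Layer 650–350 hPa: Δp = 300 hPa = 30000 Pa, q̄ = 0.004 kg/kg → 0.004 × 30000 / 9.8 = 12.24 mm
PW = 25.71 + 19.01 + 12.24 = 56.96 ≈ 57.0 mm.

PW ≈ 57.0 mm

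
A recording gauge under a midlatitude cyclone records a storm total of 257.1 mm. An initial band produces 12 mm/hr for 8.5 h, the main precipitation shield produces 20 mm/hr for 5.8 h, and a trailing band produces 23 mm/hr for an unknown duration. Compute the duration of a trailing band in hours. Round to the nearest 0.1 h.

Known phases: 12 × 8.5 + 20 × 5.8 = 102 + 116 = 218 mm.
Remaining depth = 257.1 − 218 = 39.1 mm.
Duration = 39.1 / 23 = 1.7 h.

duration ≈ 1.7 h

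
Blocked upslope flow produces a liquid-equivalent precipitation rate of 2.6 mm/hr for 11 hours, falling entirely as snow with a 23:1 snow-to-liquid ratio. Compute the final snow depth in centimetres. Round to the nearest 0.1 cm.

snow depth ≈ 65.8 cm

Liquid-equivalent depth = 2.6 × 11 = 28.6 mm.
Snow depth = 28.6 mm × 23 = 657.8 mm = 65.8 cm.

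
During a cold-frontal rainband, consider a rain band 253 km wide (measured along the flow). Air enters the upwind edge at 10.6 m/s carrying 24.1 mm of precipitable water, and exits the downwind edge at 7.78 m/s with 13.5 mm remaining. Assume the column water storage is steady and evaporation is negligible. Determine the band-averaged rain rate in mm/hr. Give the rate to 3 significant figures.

Column moisture flux per unit crosswind length is F = V × PW.
Inflow: F_in = 10.6 × 24.1 = 255.46 mm·m/s
Outflow: F_out = 7.78 × 13.5 = 105.03 mm·m/s
Steady-state rate R = (F_in − F_out)/L = (255.46 − 105.03) / 253000 m = 5.946e-04 mm/s.
R = 5.946e-04 × 3600 = 2.14 mm/hr.

R ≈ 2.14 mm/hr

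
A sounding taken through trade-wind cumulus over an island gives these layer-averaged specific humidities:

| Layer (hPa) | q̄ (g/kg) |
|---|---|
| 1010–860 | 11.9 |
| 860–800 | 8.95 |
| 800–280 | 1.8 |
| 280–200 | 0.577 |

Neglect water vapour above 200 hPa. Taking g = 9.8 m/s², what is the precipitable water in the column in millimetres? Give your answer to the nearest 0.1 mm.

Precipitable water is the column-integrated vapour mass per unit area: PW = (1/g) Σ q̄ Δp, with q in kg/kg and Δp in Pa (1 kg/m² of water = 1 mm).
Layer 1010–860 hPa: Δp = 150 hPa = 15000 Pa, q̄ = 0.0119 kg/kg → 0.0119 × 15000 / 9.8 = 18.21 mm
Layer 860–800 hPa: Δp = 60 hPa = 6000 Pa, q̄ = 0.00895 kg/kg → 0.00895 × 6000 / 9.8 = 5.48 mm
Layer 800–280 hPa: Δp = 520 hPa = 52000 Pa, q̄ = 0.0018 kg/kg → 0.0018 × 52000 / 9.8 = 9.55 mm
Layer 280–200 hPa: Δp = 80 hPa = 8000 Pa, q̄ = 0.000577 kg/kg → 0.000577 × 8000 / 9.8 = 0.47 mm
PW = 18.21 + 5.48 + 9.55 + 0.47 = 33.71 ≈ 33.7 mm.

PW ≈ 33.7 mm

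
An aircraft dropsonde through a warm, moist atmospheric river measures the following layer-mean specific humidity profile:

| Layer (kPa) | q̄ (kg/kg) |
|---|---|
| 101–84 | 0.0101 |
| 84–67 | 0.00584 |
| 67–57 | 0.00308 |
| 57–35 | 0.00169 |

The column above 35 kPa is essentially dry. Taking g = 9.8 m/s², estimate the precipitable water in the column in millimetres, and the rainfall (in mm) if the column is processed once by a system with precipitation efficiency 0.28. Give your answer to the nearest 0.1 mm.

Precipitable water is the column-integrated vapour mass per unit area: PW = (1/g) Σ q̄ Δp, with q in kg/kg and Δp in Pa (1 kg/m² of water = 1 mm).
Layer 101–84 kPa: Δp = 170 hPa = 17000 Pa, q̄ = 0.0101 kg/kg → 0.0101 × 17000 / 9.8 = 17.52 mm
Layer 84–67 kPa: Δp = 170 hPa = 17000 Pa, q̄ = 0.00584 kg/kg → 0.00584 × 17000 / 9.8 = 10.13 mm
Layer 67–57 kPa: Δp = 100 hPa = 10000 Pa, q̄ = 0.00308 kg/kg → 0.00308 × 10000 / 9.8 = 3.14 mm
Layer 57–35 kPa: Δp = 220 hPa = 22000 Pa, q̄ = 0.00169 kg/kg → 0.00169 × 22000 / 9.8 = 3.79 mm
PW = 17.52 + 10.13 + 3.14 + 3.79 = 34.58 ≈ 34.6 mm.
Rainfall = ε × PW = 0.28 × 34.6 = 9.7 mm.

PW ≈ 34.6 mm; rainfall ≈ 9.7 mm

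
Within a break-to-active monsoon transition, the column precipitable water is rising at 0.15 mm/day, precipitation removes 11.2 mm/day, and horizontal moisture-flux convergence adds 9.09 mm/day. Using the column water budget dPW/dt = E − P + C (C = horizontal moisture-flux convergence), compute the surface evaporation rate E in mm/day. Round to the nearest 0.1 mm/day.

E ≈ 2.3 mm/day

dPW/dt = +0.15 mm/day.
E = dPW/dt + P − C = (+0.15) + 11.2 − (9.09) = 2.3 mm/day.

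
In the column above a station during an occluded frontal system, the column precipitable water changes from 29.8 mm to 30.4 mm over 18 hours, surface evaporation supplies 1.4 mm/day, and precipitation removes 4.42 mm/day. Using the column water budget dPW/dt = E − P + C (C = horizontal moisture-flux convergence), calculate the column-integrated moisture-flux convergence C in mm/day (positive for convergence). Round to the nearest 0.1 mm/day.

dPW/dt = (30.4 − 29.8) mm / (18/24 day) = +0.800 mm/day.
C = dPW/dt − E + P = (+0.800) − 1.4 + 4.42 = 3.8 mm/day.

C ≈ 3.8 mm/day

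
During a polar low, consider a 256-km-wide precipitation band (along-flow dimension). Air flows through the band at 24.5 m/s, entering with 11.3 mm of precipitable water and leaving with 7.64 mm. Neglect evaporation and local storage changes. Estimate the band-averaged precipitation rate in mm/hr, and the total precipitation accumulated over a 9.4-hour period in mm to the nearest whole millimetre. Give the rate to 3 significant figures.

R ≈ 1.26 mm/hr; total ≈ 12 mm

Column moisture flux per unit crosswind length is F = V × PW.
Inflow: F_in = 24.5 × 11.3 = 276.85 mm·m/s
Outflow: F_out = 24.5 × 7.64 = 187.18 mm·m/s
Steady-state rate R = (F_in − F_out)/L = (276.85 − 187.18) / 256000 m = 3.503e-04 mm/s.
R = 3.503e-04 × 3600 = 1.26 mm/hr.
Over 9.4 h: total = 1.26 × 9.4 = 11.844 ≈ 12 mm.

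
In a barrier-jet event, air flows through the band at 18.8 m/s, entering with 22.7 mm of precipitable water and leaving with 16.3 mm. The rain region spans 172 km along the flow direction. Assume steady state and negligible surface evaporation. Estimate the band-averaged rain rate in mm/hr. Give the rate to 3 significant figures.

Column moisture flux per unit crosswind length is F = V × PW.
Inflow: F_in = 18.8 × 22.7 = 426.76 mm·m/s
Outflow: F_out = 18.8 × 16.3 = 306.44 mm·m/s
Steady-state rate R = (F_in − F_out)/L = (426.76 − 306.44) / 172000 m = 6.995e-04 mm/s.
R = 6.995e-04 × 3600 = 2.52 mm/hr.

R ≈ 2.52 mm/hr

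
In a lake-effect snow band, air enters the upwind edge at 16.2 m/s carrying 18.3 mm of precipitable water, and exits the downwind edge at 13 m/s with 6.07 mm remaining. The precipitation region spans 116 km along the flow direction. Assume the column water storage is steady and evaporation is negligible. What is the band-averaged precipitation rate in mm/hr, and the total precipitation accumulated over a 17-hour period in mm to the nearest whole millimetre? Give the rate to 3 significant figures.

Column moisture flux per unit crosswind length is F = V × PW.
Inflow: F_in = 16.2 × 18.3 = 296.46 mm·m/s
Outflow: F_out = 13 × 6.07 = 78.91 mm·m/s
Steady-state rate R = (F_in − F_out)/L = (296.46 − 78.91) / 116000 m = 1.875e-03 mm/s.
R = 1.875e-03 × 3600 = 6.75 mm/hr.
Over 17 h: total = 6.75 × 17 = 114.75 ≈ 115 mm.

R ≈ 6.75 mm/hr; total ≈ 115 mm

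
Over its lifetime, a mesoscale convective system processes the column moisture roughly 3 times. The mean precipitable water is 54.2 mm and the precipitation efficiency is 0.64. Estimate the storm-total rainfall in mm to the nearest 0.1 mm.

Each cycle deposits ε × PW = 0.64 × 54.2 = 34.688 mm.
Over 3 cycles: 3 × 34.688 = 104.1 mm.

rainfall ≈ 104.1 mm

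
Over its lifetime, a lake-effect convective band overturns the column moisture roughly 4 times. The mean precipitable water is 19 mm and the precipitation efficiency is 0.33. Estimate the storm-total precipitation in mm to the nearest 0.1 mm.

precipitation ≈ 25.1 mm

Each cycle deposits ε × PW = 0.33 × 19 = 6.27 mm.
Over 4 cycles: 4 × 6.27 = 25.1 mm.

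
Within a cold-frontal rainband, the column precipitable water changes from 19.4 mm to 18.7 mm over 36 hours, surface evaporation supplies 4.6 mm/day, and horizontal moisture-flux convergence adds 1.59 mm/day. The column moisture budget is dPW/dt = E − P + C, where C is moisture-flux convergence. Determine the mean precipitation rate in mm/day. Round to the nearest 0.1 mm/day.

dPW/dt = (18.7 − 19.4) mm / (36/24 day) = -0.467 mm/day.
P = E + C − dPW/dt = 4.6 + (1.59) − (-0.467) = 6.7 mm/day.

P ≈ 6.7 mm/day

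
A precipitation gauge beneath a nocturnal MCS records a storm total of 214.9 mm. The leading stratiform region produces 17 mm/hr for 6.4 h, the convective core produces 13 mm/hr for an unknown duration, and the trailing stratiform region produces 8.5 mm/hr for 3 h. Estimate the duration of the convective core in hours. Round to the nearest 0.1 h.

duration ≈ 6.2 h

Known phases: 17 × 6.4 + 8.5 × 3 = 108.8 + 25.5 = 134.3 mm.
Remaining depth = 214.9 − 134.3 = 80.6 mm.
Duration = 80.6 / 13 = 6.2 h.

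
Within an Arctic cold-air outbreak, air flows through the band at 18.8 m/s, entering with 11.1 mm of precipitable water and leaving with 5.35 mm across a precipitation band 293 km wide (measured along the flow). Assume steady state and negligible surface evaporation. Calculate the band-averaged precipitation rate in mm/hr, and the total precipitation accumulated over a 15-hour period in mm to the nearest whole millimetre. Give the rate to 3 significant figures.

Column moisture flux per unit crosswind length is F = V × PW.
Inflow: F_in = 18.8 × 11.1 = 208.68 mm·m/s
Outflow: F_out = 18.8 × 5.35 = 100.58 mm·m/s
Steady-state rate R = (F_in − F_out)/L = (208.68 − 100.58) / 293000 m = 3.689e-04 mm/s.
R = 3.689e-04 × 3600 = 1.33 mm/hr.
Over 15 h: total = 1.33 × 15 = 19.95 ≈ 20 mm.

R ≈ 1.33 mm/hr; total ≈ 20 mm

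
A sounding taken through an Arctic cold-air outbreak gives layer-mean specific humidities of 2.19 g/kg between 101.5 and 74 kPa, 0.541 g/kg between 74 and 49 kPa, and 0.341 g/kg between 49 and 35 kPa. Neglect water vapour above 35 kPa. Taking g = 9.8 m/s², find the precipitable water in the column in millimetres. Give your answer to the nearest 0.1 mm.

PW ≈ 8.0 mm

Precipitable water is the column-integrated vapour mass per unit area: PW = (1/g) Σ q̄ Δp, with q in kg/kg and Δp in Pa (1 kg/m² of water = 1 mm).
Layer 101.5–74 kPa: Δp = 275 hPa = 27500 Pa, q̄ = 0.00219 kg/kg → 0.00219 × 27500 / 9.8 = 6.15 mm
Layer 74–49 kPa: Δp = 250 hPa = 25000 Pa, q̄ = 0.000541 kg/kg → 0.000541 × 25000 / 9.8 = 1.38 mm
Layer 49–35 kPa: Δp = 140 hPa = 14000 Pa, q̄ = 0.000341 kg/kg → 0.000341 × 14000 / 9.8 = 0.49 mm
PW = 6.15 + 1.38 + 0.49 = 8.02 ≈ 8.0 mm.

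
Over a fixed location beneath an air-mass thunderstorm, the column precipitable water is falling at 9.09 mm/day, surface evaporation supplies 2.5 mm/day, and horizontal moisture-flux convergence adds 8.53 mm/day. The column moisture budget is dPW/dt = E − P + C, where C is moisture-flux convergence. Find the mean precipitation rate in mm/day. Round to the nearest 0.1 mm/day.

dPW/dt = -9.09 mm/day.
P = E + C − dPW/dt = 2.5 + (8.53) − (-9.09) = 20.1 mm/day.

P ≈ 20.1 mm/day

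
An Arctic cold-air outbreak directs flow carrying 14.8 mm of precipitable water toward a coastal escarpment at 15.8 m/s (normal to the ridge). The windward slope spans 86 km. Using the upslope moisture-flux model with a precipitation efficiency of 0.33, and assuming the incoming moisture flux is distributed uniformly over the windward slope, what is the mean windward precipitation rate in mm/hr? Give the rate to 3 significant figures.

R ≈ 3.23 mm/hr

Incoming column moisture flux per unit ridge length: F = V × PW = 15.8 × 14.8 = 233.84 mm·m/s.
Spread over the 86 km slope with efficiency ε = 0.33: R = ε·F/W = 0.33 × 233.84 / 86000 m = 8.973e-04 mm/s.
R = 8.973e-04 × 3600 = 3.23 mm/hr.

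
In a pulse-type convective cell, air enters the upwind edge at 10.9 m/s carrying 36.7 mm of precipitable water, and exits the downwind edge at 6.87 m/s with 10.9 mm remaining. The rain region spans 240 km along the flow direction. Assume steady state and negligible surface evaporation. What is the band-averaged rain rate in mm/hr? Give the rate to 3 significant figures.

Column moisture flux per unit crosswind length is F = V × PW.
Inflow: F_in = 10.9 × 36.7 = 400.03 mm·m/s
Outflow: F_out = 6.87 × 10.9 = 74.883 mm·m/s
Steady-state rate R = (F_in − F_out)/L = (400.03 − 74.883) / 240000 m = 1.355e-03 mm/s.
R = 1.355e-03 × 3600 = 4.88 mm/hr.

R ≈ 4.88 mm/hr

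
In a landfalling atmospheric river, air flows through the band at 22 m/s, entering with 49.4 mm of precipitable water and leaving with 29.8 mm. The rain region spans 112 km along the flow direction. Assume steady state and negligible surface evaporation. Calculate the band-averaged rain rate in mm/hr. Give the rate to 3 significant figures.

R ≈ 13.9 mm/hr

Column moisture flux per unit crosswind length is F = V × PW.
Inflow: F_in = 22 × 49.4 = 1086.8 mm·m/s
Outflow: F_out = 22 × 29.8 = 655.6 mm·m/s
Steady-state rate R = (F_in − F_out)/L = (1086.8 − 655.6) / 112000 m = 3.850e-03 mm/s.
R = 3.850e-03 × 3600 = 13.9 mm/hr.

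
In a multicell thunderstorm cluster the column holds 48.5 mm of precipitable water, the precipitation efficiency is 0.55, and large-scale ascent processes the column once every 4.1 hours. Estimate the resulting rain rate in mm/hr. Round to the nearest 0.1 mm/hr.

R ≈ 6.5 mm/hr

Each overturning extracts ε × PW = 0.55 × 48.5 = 26.675 mm.
Rate = ε·PW / τ = 26.675 / 4.1 h = 6.5 mm/hr.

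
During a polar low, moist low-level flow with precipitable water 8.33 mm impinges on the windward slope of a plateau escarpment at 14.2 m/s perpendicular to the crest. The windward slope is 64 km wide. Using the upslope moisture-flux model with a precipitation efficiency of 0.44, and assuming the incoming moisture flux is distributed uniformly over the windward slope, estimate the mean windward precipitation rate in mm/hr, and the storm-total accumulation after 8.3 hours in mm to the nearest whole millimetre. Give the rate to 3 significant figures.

Incoming column moisture flux per unit ridge length: F = V × PW = 14.2 × 8.33 = 118.286 mm·m/s.
Spread over the 64 km slope with efficiency ε = 0.44: R = ε·F/W = 0.44 × 118.286 / 64000 m = 8.132e-04 mm/s.
R = 8.132e-04 × 3600 = 2.93 mm/hr.
Over 8.3 h: total = 2.93 × 8.3 = 24.319 ≈ 24 mm.

R ≈ 2.93 mm/hr; total ≈ 24 mm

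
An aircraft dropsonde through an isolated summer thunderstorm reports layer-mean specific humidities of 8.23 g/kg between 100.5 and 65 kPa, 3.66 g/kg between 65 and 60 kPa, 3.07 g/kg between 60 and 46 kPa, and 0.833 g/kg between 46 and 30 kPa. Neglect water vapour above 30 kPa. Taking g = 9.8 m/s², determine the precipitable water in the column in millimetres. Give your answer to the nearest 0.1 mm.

Precipitable water is the column-integrated vapour mass per unit area: PW = (1/g) Σ q̄ Δp, with q in kg/kg and Δp in Pa (1 kg/m² of water = 1 mm).
Layer 100.5–65 kPa: Δp = 355 hPa = 35500 Pa, q̄ = 0.00823 kg/kg → 0.00823 × 35500 / 9.8 = 29.81 mm
Layer 65–60 kPa: Δp = 50 hPa = 5000 Pa, q̄ = 0.00366 kg/kg → 0.00366 × 5000 / 9.8 = 1.87 mm
Layer 60–46 kPa: Δp = 140 hPa = 14000 Pa, q̄ = 0.00307 kg/kg → 0.00307 × 14000 / 9.8 = 4.39 mm
Layer 46–30 kPa: Δp = 160 hPa = 16000 Pa, q̄ = 0.000833 kg/kg → 0.000833 × 16000 / 9.8 = 1.36 mm
PW = 29.81 + 1.87 + 4.39 + 1.36 = 37.43 ≈ 37.4 mm.

PW ≈ 37.4 mm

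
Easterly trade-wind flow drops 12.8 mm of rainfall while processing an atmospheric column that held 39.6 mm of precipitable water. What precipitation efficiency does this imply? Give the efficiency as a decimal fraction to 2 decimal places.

ε = rainfall / PW = 12.8 / 39.6 = 0.32.

ε ≈ 0.32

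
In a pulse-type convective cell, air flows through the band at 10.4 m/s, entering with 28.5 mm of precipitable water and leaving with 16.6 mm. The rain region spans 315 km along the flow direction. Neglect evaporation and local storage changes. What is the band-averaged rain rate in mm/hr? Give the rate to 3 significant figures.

R ≈ 1.41 mm/hr

Column moisture flux per unit crosswind length is F = V × PW.
Inflow: F_in = 10.4 × 28.5 = 296.4 mm·m/s
Outflow: F_out = 10.4 × 16.6 = 172.64 mm·m/s
Steady-state rate R = (F_in − F_out)/L = (296.4 − 172.64) / 315000 m = 3.929e-04 mm/s.
R = 3.929e-04 × 3600 = 1.41 mm/hr.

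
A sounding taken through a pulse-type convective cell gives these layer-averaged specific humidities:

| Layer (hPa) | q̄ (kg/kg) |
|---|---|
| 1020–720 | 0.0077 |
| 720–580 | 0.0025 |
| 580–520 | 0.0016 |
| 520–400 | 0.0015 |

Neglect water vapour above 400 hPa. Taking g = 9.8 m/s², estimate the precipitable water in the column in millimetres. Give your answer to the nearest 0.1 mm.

PW ≈ 30.0 mm

Precipitable water is the column-integrated vapour mass per unit area: PW = (1/g) Σ q̄ Δp, with q in kg/kg and Δp in Pa (1 kg/m² of water = 1 mm).
Layer 1020–720 hPa: Δp = 300 hPa = 30000 Pa, q̄ = 0.0077 kg/kg → 0.0077 × 30000 / 9.8 = 23.57 mm
Layer 720–580 hPa: Δp = 140 hPa = 14000 Pa, q̄ = 0.0025 kg/kg → 0.0025 × 14000 / 9.8 = 3.57 mm
Layer 580–520 hPa: Δp = 60 hPa = 6000 Pa, q̄ = 0.0016 kg/kg → 0.0016 × 6000 / 9.8 = 0.98 mm
Layer 520–400 hPa: Δp = 120 hPa = 12000 Pa, q̄ = 0.0015 kg/kg → 0.0015 × 12000 / 9.8 = 1.84 mm
PW = 23.57 + 3.57 + 0.98 + 1.84 = 29.96 ≈ 30.0 mm.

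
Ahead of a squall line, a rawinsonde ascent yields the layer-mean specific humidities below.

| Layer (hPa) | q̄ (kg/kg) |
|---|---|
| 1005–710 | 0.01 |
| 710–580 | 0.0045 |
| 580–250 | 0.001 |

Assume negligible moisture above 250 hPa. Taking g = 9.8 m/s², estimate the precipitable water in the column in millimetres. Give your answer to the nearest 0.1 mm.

Precipitable water is the column-integrated vapour mass per unit area: PW = (1/g) Σ q̄ Δp, with q in kg/kg and Δp in Pa (1 kg/m² of water = 1 mm).
Layer 1005–710 hPa: Δp = 295 hPa = 29500 Pa, q̄ = 0.01 kg/kg → 0.01 × 29500 / 9.8 = 30.10 mm
Layer 710–580 hPa: Δp = 130 hPa = 13000 Pa, q̄ = 0.0045 kg/kg → 0.0045 × 13000 / 9.8 = 5.97 mm
Layer 580–250 hPa: Δp = 330 hPa = 33000 Pa, q̄ = 0.001 kg/kg → 0.001 × 33000 / 9.8 = 3.37 mm
PW = 30.10 + 5.97 + 3.37 = 39.44 ≈ 39.4 mm.

PW ≈ 39.4 mm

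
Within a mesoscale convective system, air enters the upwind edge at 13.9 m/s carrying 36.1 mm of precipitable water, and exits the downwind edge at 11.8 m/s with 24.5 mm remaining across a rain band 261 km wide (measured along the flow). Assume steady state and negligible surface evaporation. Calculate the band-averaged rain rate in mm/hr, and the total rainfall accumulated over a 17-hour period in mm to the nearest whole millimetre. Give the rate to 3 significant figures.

R ≈ 2.93 mm/hr; total ≈ 50 mm

Column moisture flux per unit crosswind length is F = V × PW.
Inflow: F_in = 13.9 × 36.1 = 501.79 mm·m/s
Outflow: F_out = 11.8 × 24.5 = 289.1 mm·m/s
Steady-state rate R = (F_in − F_out)/L = (501.79 − 289.1) / 261000 m = 8.149e-04 mm/s.
R = 8.149e-04 × 3600 = 2.93 mm/hr.
Over 17 h: total = 2.93 × 17 = 49.81 ≈ 50 mm.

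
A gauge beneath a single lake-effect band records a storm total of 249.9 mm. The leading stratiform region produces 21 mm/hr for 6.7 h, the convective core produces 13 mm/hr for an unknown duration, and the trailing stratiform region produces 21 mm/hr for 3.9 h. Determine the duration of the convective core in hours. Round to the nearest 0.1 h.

duration ≈ 2.1 h

Known phases: 21 × 6.7 + 21 × 3.9 = 140.7 + 81.9 = 222.6 mm.
Remaining depth = 249.9 − 222.6 = 27.3 mm.
Duration = 27.3 / 13 = 2.1 h.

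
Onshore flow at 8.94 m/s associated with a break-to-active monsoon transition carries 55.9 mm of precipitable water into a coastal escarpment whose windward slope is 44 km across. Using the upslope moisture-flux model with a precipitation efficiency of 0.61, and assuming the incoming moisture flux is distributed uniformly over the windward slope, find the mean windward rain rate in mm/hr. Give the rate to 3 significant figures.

R ≈ 24.9 mm/hr

Incoming column moisture flux per unit ridge length: F = V × PW = 8.94 × 55.9 = 499.746 mm·m/s.
Spread over the 44 km slope with efficiency ε = 0.61: R = ε·F/W = 0.61 × 499.746 / 44000 m = 6.928e-03 mm/s.
R = 6.928e-03 × 3600 = 24.9 mm/hr.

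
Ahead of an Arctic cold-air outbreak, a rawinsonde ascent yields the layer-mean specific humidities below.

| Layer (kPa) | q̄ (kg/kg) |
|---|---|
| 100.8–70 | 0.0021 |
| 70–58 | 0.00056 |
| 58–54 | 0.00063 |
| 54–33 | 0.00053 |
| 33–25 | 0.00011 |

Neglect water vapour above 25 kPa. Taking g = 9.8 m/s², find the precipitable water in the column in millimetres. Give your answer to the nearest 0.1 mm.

PW ≈ 8.8 mm

Precipitable water is the column-integrated vapour mass per unit area: PW = (1/g) Σ q̄ Δp, with q in kg/kg and Δp in Pa (1 kg/m² of water = 1 mm).
Layer 100.8–70 kPa: Δp = 308 hPa = 30800 Pa, q̄ = 0.0021 kg/kg → 0.0021 × 30800 / 9.8 = 6.60 mm
Layer 70–58 kPa: Δp = 120 hPa = 12000 Pa, q̄ = 0.00056 kg/kg → 0.00056 × 12000 / 9.8 = 0.69 mm
Layer 58–54 kPa: Δp = 40 hPa = 4000 Pa, q̄ = 0.00063 kg/kg → 0.00063 × 4000 / 9.8 = 0.26 mm
Layer 54–33 kPa: Δp = 210 hPa = 21000 Pa, q̄ = 0.00053 kg/kg → 0.00053 × 21000 / 9.8 = 1.14 mm
Layer 33–25 kPa: Δp = 80 hPa = 8000 Pa, q̄ = 0.00011 kg/kg → 0.00011 × 8000 / 9.8 = 0.09 mm
PW = 6.60 + 0.69 + 0.26 + 1.14 + 0.09 = 8.78 ≈ 8.8 mm.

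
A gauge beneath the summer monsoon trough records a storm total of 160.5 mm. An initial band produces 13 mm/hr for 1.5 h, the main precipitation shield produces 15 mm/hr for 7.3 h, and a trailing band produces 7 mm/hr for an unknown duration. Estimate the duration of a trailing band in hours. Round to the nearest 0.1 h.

duration ≈ 4.5 h

Known phases: 13 × 1.5 + 15 × 7.3 = 19.5 + 109.5 = 129 mm.
Remaining depth = 160.5 − 129 = 31.5 mm.
Duration = 31.5 / 7 = 4.5 h.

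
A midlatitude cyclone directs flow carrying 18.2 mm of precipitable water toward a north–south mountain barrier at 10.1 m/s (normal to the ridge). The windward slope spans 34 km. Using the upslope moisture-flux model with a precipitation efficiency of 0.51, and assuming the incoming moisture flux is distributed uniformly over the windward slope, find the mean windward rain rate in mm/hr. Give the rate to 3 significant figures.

R ≈ 9.93 mm/hr

Incoming column moisture flux per unit ridge length: F = V × PW = 10.1 × 18.2 = 183.82 mm·m/s.
Spread over the 34 km slope with efficiency ε = 0.51: R = ε·F/W = 0.51 × 183.82 / 34000 m = 2.757e-03 mm/s.
R = 2.757e-03 × 3600 = 9.93 mm/hr.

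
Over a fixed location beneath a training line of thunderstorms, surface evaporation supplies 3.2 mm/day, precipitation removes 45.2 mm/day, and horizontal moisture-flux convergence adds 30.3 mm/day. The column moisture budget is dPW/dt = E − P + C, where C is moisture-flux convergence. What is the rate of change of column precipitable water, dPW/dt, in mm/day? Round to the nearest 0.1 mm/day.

dPW/dt = E − P + C = 3.2 − 45.2 + (30.3) = -11.7 mm/day.

dPW/dt ≈ -11.7 mm/day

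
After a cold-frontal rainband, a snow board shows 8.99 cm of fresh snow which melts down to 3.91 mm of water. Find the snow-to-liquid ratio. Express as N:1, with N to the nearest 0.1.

ratio ≈ 23.0

Ratio = snow depth / SWE = 89.9 mm / 3.91 mm = 23.0, i.e. 23.0:1.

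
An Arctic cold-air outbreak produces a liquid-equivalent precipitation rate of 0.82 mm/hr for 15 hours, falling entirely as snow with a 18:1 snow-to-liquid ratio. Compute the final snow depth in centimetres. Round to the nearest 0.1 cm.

snow depth ≈ 22.1 cm

Liquid-equivalent depth = 0.82 × 15 = 12.3 mm.
Snow depth = 12.3 mm × 18 = 221.4 mm = 22.1 cm.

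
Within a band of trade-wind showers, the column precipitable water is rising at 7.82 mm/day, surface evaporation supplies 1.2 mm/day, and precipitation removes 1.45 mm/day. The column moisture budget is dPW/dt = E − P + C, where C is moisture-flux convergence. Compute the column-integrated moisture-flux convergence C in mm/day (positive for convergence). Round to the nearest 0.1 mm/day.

C ≈ 8.1 mm/day

dPW/dt = +7.82 mm/day.
C = dPW/dt − E + P = (+7.82) − 1.2 + 1.45 = 8.1 mm/day.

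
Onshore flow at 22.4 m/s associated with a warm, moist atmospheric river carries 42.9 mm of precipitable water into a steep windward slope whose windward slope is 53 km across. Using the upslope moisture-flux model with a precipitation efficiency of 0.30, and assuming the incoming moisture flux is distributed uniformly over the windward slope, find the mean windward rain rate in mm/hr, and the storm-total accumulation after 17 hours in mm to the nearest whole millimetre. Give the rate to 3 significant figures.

Incoming column moisture flux per unit ridge length: F = V × PW = 22.4 × 42.9 = 960.96 mm·m/s.
Spread over the 53 km slope with efficiency ε = 0.30: R = ε·F/W = 0.30 × 960.96 / 53000 m = 5.439e-03 mm/s.
R = 5.439e-03 × 3600 = 19.6 mm/hr.
Over 17 h: total = 19.6 × 17 = 333.2 ≈ 333 mm.

R ≈ 19.6 mm/hr; total ≈ 333 mm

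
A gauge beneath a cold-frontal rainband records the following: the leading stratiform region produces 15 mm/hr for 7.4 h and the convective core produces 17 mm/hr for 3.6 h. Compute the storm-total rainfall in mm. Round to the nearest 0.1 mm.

Total = Σ Rᵢ Δtᵢ = 15 × 7.4 + 17 × 3.6
      = 111 + 61.2 = 172.2 mm.

total ≈ 172.2 mm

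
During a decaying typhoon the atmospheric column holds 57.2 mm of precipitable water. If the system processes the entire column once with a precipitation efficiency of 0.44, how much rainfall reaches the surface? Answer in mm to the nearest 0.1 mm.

Rainfall = ε × PW = 0.44 × 57.2 = 25.2 mm.

rainfall ≈ 25.2 mm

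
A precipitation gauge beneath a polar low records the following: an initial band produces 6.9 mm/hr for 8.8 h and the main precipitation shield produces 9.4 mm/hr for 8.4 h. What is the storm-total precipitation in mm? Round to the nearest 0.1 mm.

total ≈ 139.7 mm

Total = Σ Rᵢ Δtᵢ = 6.9 × 8.8 + 9.4 × 8.4
      = 60.72 + 78.96 = 139.7 mm.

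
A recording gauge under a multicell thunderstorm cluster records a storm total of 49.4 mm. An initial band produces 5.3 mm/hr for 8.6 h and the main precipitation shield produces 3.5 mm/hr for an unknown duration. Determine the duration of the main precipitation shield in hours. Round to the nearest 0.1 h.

Known phases: 5.3 × 8.6 = 45.58 mm.
Remaining depth = 49.4 − 45.58 = 3.82 mm.
Duration = 3.82 / 3.5 = 1.1 h.

duration ≈ 1.1 h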